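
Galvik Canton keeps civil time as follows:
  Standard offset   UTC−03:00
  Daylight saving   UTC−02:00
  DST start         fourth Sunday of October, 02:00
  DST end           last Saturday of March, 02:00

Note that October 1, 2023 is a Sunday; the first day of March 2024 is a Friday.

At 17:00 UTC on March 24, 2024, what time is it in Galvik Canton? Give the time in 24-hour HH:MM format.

15:00

1 October 2023 is a Sunday, so the first Sunday is October 1 and the fourth is October 22.
1 March 2024 is a Friday, so Saturdays fall on 2, 9, 16, 23, 30; the last is March 30.
At the standard offset (UTC−03:00), 17:00 UTC − 3h = 14:00 Galvik Canton standard time.
The standard-time date in Galvik Canton, March 24, 2024, lies within the daylight-saving period (22 October 2023 – 30 March 2024), so Galvik Canton is on daylight time, UTC−02:00.
17:00 UTC − 2h = 15:00 local.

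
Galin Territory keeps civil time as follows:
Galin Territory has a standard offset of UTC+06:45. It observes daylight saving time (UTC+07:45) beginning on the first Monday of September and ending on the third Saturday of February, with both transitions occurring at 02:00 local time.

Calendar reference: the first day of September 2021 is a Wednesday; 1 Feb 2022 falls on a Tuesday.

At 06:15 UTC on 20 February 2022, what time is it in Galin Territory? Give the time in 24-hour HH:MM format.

1 September 2021 is a Wednesday, so the first Monday is September 6.
1 February 2022 is a Tuesday, so the first Saturday is February 5 and the third is February 19.
At the standard offset (UTC+06:45), 06:15 UTC + 6h45m = 13:00 Galin Territory standard time.
The standard-time date in Galin Territory, 20 February 2022, is outside the daylight-saving period (6 September 2021 – 19 February 2022), so Galin Territory is on standard time, UTC+06:45.
06:15 UTC + 6h45m = 13:00 local.

13:00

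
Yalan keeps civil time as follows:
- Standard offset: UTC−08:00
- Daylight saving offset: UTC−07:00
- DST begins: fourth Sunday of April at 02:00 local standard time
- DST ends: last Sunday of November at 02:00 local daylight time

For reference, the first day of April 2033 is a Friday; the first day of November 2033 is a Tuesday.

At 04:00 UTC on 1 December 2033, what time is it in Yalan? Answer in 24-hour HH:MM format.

1 April 2033 is a Friday, so the first Sunday is April 3 and the fourth is April 24.
1 November 2033 is a Tuesday, so Sundays fall on 6, 13, 20, 27; the last is November 27.
At the standard offset (UTC−08:00), 04:00 UTC − 8h = 20:00 Yalan standard time (rolling into the previous day, 30 November 2033).
Daylight saving runs 24 April – 27 November; the standard-time date in Yalan, 30 November 2033, is outside that window, so Yalan is on standard time at UTC−08:00.
04:00 UTC − 8h = 20:00 local (rolling into the previous day, 30 November 2033).

20:00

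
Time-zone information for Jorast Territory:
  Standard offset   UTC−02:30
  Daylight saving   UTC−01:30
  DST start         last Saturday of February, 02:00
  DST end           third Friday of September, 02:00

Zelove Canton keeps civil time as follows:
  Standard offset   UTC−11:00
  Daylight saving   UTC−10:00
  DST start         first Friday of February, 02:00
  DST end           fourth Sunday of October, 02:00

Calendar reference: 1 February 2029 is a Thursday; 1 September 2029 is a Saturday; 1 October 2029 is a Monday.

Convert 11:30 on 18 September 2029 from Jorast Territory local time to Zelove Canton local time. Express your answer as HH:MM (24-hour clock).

1 February 2029 is a Thursday, so Saturdays fall on 3, 10, 17, 24; the last is February 24.
1 September 2029 is a Saturday, so the first Friday is September 7 and the third is September 21.
Daylight saving runs 24 February – 21 September; 18 September 2029 is inside that window, so Jorast Territory is at UTC−01:30.
11:30 Jorast Territory + 1h30m = 13:00 UTC.
1 February 2029 is a Thursday, so the first Friday is February 2.
1 October 2029 is a Monday, so the first Sunday is October 7 and the fourth is October 28.
At the standard offset (UTC−11:00), 13:00 UTC − 11h = 02:00 Zelove Canton standard time.
Daylight saving runs 2 February – 28 October; the standard-time date in Zelove Canton, 18 September 2029, is inside that window, so Zelove Canton is at UTC−10:00.
13:00 UTC − 10h = 03:00 Zelove Canton.

03:00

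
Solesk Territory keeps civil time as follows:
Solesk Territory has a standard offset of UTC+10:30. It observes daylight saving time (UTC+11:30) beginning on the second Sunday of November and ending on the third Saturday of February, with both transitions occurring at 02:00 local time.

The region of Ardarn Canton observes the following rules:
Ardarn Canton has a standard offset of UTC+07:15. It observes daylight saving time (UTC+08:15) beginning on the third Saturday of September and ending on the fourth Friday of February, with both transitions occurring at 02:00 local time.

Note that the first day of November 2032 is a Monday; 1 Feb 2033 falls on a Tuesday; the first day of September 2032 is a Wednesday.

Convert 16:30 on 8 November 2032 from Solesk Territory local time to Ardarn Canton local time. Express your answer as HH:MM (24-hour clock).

14:15

1 November 2032 is a Monday, so the first Sunday is November 7 and the second is November 14.
1 February 2033 is a Tuesday, so the first Saturday is February 5 and the third is February 19.
8 November 2032 is outside the daylight-saving period (14 November 2032 – 19 February 2033), so Solesk Territory is on standard time, UTC+10:30.
16:30 Solesk Territory − 10h30m = 06:00 UTC.
1 September 2032 is a Wednesday, so the first Saturday is September 4 and the third is September 18.
1 February 2033 is a Tuesday, so the first Friday is February 4 and the fourth is February 25.
At the standard offset (UTC+07:15), 06:00 UTC + 7h15m = 13:15 Ardarn Canton standard time.
Daylight saving runs 18 September 2032 – 25 February 2033; the standard-time date in Ardarn Canton, 8 November 2032, is inside that window, so Ardarn Canton is at UTC+08:15.
06:00 UTC + 8h15m = 14:15 Ardarn Canton.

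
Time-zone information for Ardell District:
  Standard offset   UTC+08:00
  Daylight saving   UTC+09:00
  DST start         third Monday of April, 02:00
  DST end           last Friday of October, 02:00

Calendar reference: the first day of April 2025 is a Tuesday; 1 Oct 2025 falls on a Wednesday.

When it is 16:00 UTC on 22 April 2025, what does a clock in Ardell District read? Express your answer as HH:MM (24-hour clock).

01:00

1 April 2025 is a Tuesday, so the first Monday is April 7 and the third is April 21.
1 October 2025 is a Wednesday, so Fridays fall on 3, 10, 17, 24, 31; the last is October 31.
At the standard offset (UTC+08:00), 16:00 UTC + 8h = 00:00 Ardell District standard time (rolling into the next day, 23 April 2025).
The standard-time date in Ardell District, 23 April 2025, lies within the daylight-saving period (21 April – 31 October), so Ardell District is on daylight time, UTC+09:00.
16:00 UTC + 9h = 01:00 local (rolling into the next day, 23 April 2025).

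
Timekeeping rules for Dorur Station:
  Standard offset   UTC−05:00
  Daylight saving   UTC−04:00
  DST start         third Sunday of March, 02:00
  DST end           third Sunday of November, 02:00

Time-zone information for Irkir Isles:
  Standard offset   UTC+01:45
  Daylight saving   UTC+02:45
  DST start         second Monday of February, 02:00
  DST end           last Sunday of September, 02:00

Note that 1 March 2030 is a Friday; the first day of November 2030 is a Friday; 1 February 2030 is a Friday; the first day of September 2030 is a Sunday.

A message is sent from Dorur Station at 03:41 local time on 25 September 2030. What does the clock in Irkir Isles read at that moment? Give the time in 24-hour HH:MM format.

10:26

1 March 2030 is a Friday, so the first Sunday is March 3 and the third is March 17.
1 November 2030 is a Friday, so the first Sunday is November 3 and the third is November 17.
Daylight saving runs 17 March – 17 November; 25 September 2030 is inside that window, so Dorur Station is at UTC−04:00.
03:41 Dorur Station + 4h = 07:41 UTC.
1 February 2030 is a Friday, so the first Monday is February 4 and the second is February 11.
1 September 2030 is a Sunday, so Sundays fall on 1, 8, 15, 22, 29; the last is September 29.
At the standard offset (UTC+01:45), 07:41 UTC + 1h45m = 09:26 Irkir Isles standard time.
Daylight saving runs 11 February – 29 September; the standard-time date in Irkir Isles, 25 September 2030, is inside that window, so Irkir Isles is at UTC+02:45.
07:41 UTC + 2h45m = 10:26 Irkir Isles.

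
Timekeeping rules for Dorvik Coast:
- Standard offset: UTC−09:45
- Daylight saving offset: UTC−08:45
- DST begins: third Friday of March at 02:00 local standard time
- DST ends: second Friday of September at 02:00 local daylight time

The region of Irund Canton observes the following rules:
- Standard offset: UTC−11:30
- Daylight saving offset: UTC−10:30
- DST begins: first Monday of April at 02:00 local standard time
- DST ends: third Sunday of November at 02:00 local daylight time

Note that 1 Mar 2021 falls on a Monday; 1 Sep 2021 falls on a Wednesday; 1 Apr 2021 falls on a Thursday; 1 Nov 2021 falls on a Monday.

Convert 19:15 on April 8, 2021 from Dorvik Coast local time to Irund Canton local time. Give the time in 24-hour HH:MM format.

17:30

1 March 2021 is a Monday, so the first Friday is March 5 and the third is March 19.
1 September 2021 is a Wednesday, so the first Friday is September 3 and the second is September 10.
April 8, 2021 lies within the daylight-saving period (19 March – 10 September), so Dorvik Coast is on daylight time, UTC−08:45.
19:15 Dorvik Coast + 8h45m = 04:00 UTC (rolling into the next day, 9 April 2021).
1 April 2021 is a Thursday, so the first Monday is April 5.
1 November 2021 is a Monday, so the first Sunday is November 7 and the third is November 21.
At the standard offset (UTC−11:30), 04:00 UTC − 11h30m = 16:30 Irund Canton standard time (rolling into the previous day, 8 April 2021).
The standard-time date in Irund Canton, April 8, 2021, falls between 5 April and 21 November, so daylight saving is in effect and Irund Canton is at UTC−10:30.
04:00 UTC − 10h30m = 17:30 Irund Canton (rolling into the previous day, 8 April 2021).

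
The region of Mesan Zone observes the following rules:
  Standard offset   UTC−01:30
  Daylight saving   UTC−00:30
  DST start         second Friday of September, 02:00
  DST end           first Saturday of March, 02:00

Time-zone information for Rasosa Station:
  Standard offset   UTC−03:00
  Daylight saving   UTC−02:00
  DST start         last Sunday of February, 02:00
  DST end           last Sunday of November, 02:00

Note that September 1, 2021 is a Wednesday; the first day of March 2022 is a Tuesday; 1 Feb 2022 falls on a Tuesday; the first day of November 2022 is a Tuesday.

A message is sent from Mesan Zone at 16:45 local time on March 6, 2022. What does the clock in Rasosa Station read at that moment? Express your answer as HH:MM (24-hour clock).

16:15

1 September 2021 is a Wednesday, so the first Friday is September 3 and the second is September 10.
1 March 2022 is a Tuesday, so the first Saturday is March 5.
Daylight saving runs 10 September 2021 – 5 March 2022; March 6, 2022 is outside that window, so Mesan Zone is on standard time at UTC−01:30.
16:45 Mesan Zone + 1h30m = 18:15 UTC.
1 February 2022 is a Tuesday, so Sundays fall on 6, 13, 20, 27; the last is February 27.
1 November 2022 is a Tuesday, so Sundays fall on 6, 13, 20, 27; the last is November 27.
At the standard offset (UTC−03:00), 18:15 UTC − 3h = 15:15 Rasosa Station standard time.
The standard-time date in Rasosa Station, March 6, 2022, lies within the daylight-saving period (27 February – 27 November), so Rasosa Station is on daylight time, UTC−02:00.
18:15 UTC − 2h = 16:15 Rasosa Station.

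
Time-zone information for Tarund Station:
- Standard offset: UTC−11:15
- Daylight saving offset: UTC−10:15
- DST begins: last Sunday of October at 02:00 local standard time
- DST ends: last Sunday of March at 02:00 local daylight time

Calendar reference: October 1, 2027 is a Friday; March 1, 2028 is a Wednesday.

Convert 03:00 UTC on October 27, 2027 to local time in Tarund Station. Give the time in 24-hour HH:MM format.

15:45

1 October 2027 is a Friday, so Sundays fall on 3, 10, 17, 24, 31; the last is October 31.
1 March 2028 is a Wednesday, so Sundays fall on 5, 12, 19, 26; the last is March 26.
At the standard offset (UTC−11:15), 03:00 UTC − 11h15m = 15:45 Tarund Station standard time (rolling into the previous day, 26 October 2027).
The standard-time date in Tarund Station, October 26, 2027, is outside the daylight-saving period (31 October 2027 – 26 March 2028), so Tarund Station is on standard time, UTC−11:15.
03:00 UTC − 11h15m = 15:45 local (rolling into the previous day, 26 October 2027).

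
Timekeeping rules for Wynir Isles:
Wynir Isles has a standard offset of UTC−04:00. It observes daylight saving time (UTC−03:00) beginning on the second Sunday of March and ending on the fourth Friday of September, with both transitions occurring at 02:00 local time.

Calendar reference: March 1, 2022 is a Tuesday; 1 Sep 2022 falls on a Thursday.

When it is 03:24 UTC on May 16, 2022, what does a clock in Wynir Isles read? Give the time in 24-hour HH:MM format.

1 March 2022 is a Tuesday, so the first Sunday is March 6 and the second is March 13.
1 September 2022 is a Thursday, so the first Friday is September 2 and the fourth is September 23.
At the standard offset (UTC−04:00), 03:24 UTC − 4h = 23:24 Wynir Isles standard time (rolling into the previous day, 15 May 2022).
The standard-time date in Wynir Isles, May 15, 2022, lies within the daylight-saving period (13 March – 23 September), so Wynir Isles is on daylight time, UTC−03:00.
03:24 UTC − 3h = 00:24 local.

00:24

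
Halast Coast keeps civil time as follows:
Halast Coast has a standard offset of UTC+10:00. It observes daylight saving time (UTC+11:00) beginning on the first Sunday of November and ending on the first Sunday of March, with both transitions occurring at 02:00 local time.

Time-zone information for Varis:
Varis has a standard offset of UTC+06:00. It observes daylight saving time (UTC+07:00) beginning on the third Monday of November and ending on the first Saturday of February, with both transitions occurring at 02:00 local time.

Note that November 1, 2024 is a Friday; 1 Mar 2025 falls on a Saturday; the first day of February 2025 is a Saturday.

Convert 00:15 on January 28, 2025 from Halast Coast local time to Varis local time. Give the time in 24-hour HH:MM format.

20:15

1 November 2024 is a Friday, so the first Sunday is November 3.
1 March 2025 is a Saturday, so the first Sunday is March 2.
January 28, 2025 lies within the daylight-saving period (3 November 2024 – 2 March 2025), so Halast Coast is on daylight time, UTC+11:00.
00:15 Halast Coast − 11h = 13:15 UTC (rolling into the previous day, 27 January 2025).
1 November 2024 is a Friday, so the first Monday is November 4 and the third is November 18.
1 February 2025 is a Saturday, so the first Saturday is February 1.
At the standard offset (UTC+06:00), 13:15 UTC + 6h = 19:15 Varis standard time.
The standard-time date in Varis, January 27, 2025, falls between 18 November 2024 and 1 February 2025, so daylight saving is in effect and Varis is at UTC+07:00.
13:15 UTC + 7h = 20:15 Varis.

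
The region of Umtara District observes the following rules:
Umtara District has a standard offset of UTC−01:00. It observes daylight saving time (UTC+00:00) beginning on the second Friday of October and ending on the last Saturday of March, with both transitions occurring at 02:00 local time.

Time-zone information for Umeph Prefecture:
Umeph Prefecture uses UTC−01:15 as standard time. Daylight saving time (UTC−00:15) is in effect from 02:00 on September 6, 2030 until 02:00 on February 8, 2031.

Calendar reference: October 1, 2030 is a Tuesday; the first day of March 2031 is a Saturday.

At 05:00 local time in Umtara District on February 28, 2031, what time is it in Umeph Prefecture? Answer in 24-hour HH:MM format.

1 October 2030 is a Tuesday, so the first Friday is October 4 and the second is October 11.
1 March 2031 is a Saturday, so Saturdays fall on 1, 8, 15, 22, 29; the last is March 29.
February 28, 2031 lies within the daylight-saving period (11 October 2030 – 29 March 2031), so Umtara District is on daylight time, UTC+00:00.
05:00 Umtara District − 0h = 05:00 UTC.
At the standard offset (UTC−01:15), 05:00 UTC − 1h15m = 03:45 Umeph Prefecture standard time.
The standard-time date in Umeph Prefecture, February 28, 2031, is outside the daylight-saving period (6 September 2030 – 8 February 2031), so Umeph Prefecture is on standard time, UTC−01:15.
05:00 UTC − 1h15m = 03:45 Umeph Prefecture.

03:45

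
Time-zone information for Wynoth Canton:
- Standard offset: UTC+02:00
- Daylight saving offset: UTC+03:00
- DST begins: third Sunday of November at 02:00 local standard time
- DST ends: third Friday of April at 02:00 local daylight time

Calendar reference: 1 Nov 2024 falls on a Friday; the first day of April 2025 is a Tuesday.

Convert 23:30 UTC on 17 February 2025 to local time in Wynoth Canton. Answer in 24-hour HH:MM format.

1 November 2024 is a Friday, so the first Sunday is November 3 and the third is November 17.
1 April 2025 is a Tuesday, so the first Friday is April 4 and the third is April 18.
At the standard offset (UTC+02:00), 23:30 UTC + 2h = 01:30 Wynoth Canton standard time (rolling into the next day, 18 February 2025).
Daylight saving runs 17 November 2024 – 18 April 2025; the standard-time date in Wynoth Canton, 18 February 2025, is inside that window, so Wynoth Canton is at UTC+03:00.
23:30 UTC + 3h = 02:30 local (rolling into the next day, 18 February 2025).

02:30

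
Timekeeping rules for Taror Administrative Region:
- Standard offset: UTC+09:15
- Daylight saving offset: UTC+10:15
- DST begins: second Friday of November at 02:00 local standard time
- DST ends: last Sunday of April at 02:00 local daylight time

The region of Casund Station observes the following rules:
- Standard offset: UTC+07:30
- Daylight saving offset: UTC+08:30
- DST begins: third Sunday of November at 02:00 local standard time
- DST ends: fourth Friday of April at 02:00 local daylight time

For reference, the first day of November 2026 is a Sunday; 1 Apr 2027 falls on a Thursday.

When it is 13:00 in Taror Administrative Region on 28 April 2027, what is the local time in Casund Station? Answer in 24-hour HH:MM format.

1 November 2026 is a Sunday, so the first Friday is November 6 and the second is November 13.
1 April 2027 is a Thursday, so Sundays fall on 4, 11, 18, 25; the last is April 25.
Daylight saving runs 13 November 2026 – 25 April 2027; 28 April 2027 is outside that window, so Taror Administrative Region is on standard time at UTC+09:15.
13:00 Taror Administrative Region − 9h15m = 03:45 UTC.
1 November 2026 is a Sunday, so the first Sunday is November 1 and the third is November 15.
1 April 2027 is a Thursday, so the first Friday is April 2 and the fourth is April 23.
At the standard offset (UTC+07:30), 03:45 UTC + 7h30m = 11:15 Casund Station standard time.
The standard-time date in Casund Station, 28 April 2027, is outside the daylight-saving period (15 November 2026 – 23 April 2027), so Casund Station is on standard time, UTC+07:30.
03:45 UTC + 7h30m = 11:15 Casund Station.

11:15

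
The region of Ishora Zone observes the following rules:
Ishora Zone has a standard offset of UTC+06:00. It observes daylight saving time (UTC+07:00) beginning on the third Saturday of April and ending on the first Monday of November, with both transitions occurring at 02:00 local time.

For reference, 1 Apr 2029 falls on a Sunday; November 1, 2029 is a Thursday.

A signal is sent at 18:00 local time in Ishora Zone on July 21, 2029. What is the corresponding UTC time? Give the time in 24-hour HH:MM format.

1 April 2029 is a Sunday, so the first Saturday is April 7 and the third is April 21.
1 November 2029 is a Thursday, so the first Monday is November 5.
July 21, 2029 lies within the daylight-saving period (21 April – 5 November), so Ishora Zone is on daylight time, UTC+07:00.
18:00 local − 7h = 11:00 UTC.

11:00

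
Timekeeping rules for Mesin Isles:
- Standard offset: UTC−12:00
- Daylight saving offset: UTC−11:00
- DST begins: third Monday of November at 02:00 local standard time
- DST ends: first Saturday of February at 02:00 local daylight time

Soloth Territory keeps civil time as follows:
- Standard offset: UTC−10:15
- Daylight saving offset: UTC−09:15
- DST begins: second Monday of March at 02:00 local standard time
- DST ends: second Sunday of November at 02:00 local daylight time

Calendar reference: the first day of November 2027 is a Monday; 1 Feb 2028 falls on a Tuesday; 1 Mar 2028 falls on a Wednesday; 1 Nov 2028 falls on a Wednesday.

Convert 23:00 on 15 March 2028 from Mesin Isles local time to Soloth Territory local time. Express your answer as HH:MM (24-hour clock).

1 November 2027 is a Monday, so the first Monday is November 1 and the third is November 15.
1 February 2028 is a Tuesday, so the first Saturday is February 5.
15 March 2028 is outside the daylight-saving period (15 November 2027 – 5 February 2028), so Mesin Isles is on standard time, UTC−12:00.
23:00 Mesin Isles + 12h = 11:00 UTC (rolling into the next day, 16 March 2028).
1 March 2028 is a Wednesday, so the first Monday is March 6 and the second is March 13.
1 November 2028 is a Wednesday, so the first Sunday is November 5 and the second is November 12.
At the standard offset (UTC−10:15), 11:00 UTC − 10h15m = 00:45 Soloth Territory standard time.
The standard-time date in Soloth Territory, 16 March 2028, falls between 13 March and 12 November, so daylight saving is in effect and Soloth Territory is at UTC−09:15.
11:00 UTC − 9h15m = 01:45 Soloth Territory.

01:45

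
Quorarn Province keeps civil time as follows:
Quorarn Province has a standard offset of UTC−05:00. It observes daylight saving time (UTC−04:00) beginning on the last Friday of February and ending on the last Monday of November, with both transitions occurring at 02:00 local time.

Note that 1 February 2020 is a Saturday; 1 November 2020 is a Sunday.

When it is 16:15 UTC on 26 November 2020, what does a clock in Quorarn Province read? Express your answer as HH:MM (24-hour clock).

1 February 2020 is a Saturday, so Fridays fall on 7, 14, 21, 28; the last is February 28.
1 November 2020 is a Sunday, so Mondays fall on 2, 9, 16, 23, 30; the last is November 30.
At the standard offset (UTC−05:00), 16:15 UTC − 5h = 11:15 Quorarn Province standard time.
The standard-time date in Quorarn Province, 26 November 2020, lies within the daylight-saving period (28 February – 30 November), so Quorarn Province is on daylight time, UTC−04:00.
16:15 UTC − 4h = 12:15 local.

12:15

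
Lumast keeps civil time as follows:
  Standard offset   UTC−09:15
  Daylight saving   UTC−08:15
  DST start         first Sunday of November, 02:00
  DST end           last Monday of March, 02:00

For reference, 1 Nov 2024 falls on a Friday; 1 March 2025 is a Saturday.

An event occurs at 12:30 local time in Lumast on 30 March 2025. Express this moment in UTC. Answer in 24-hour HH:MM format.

20:45

1 November 2024 is a Friday, so the first Sunday is November 3.
1 March 2025 is a Saturday, so Mondays fall on 3, 10, 17, 24, 31; the last is March 31.
Daylight saving runs 3 November 2024 – 31 March 2025; 30 March 2025 is inside that window, so Lumast is at UTC−08:15.
12:30 local + 8h15m = 20:45 UTC.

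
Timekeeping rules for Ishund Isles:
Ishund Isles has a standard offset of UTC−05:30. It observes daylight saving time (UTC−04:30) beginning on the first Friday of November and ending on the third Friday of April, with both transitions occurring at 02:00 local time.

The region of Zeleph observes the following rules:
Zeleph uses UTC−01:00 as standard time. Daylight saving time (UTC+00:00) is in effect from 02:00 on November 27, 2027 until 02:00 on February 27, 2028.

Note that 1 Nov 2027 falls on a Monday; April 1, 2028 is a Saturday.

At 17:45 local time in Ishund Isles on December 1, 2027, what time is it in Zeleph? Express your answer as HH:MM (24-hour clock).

1 November 2027 is a Monday, so the first Friday is November 5.
1 April 2028 is a Saturday, so the first Friday is April 7 and the third is April 21.
December 1, 2027 lies within the daylight-saving period (5 November 2027 – 21 April 2028), so Ishund Isles is on daylight time, UTC−04:30.
17:45 Ishund Isles + 4h30m = 22:15 UTC.
At the standard offset (UTC−01:00), 22:15 UTC − 1h = 21:15 Zeleph standard time.
The standard-time date in Zeleph, December 1, 2027, lies within the daylight-saving period (27 November 2027 – 27 February 2028), so Zeleph is on daylight time, UTC+00:00.
22:15 UTC + 0h = 22:15 Zeleph.

22:15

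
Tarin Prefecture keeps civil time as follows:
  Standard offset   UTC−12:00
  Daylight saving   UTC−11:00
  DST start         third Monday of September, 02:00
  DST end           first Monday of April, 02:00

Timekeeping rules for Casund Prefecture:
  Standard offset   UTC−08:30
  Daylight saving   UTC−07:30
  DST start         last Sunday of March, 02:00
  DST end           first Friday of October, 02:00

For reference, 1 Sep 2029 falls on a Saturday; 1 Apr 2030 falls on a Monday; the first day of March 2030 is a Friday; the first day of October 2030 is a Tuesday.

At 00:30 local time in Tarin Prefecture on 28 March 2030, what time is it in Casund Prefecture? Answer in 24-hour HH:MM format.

1 September 2029 is a Saturday, so the first Monday is September 3 and the third is September 17.
1 April 2030 is a Monday, so the first Monday is April 1.
Daylight saving runs 17 September 2029 – 1 April 2030; 28 March 2030 is inside that window, so Tarin Prefecture is at UTC−11:00.
00:30 Tarin Prefecture + 11h = 11:30 UTC.
1 March 2030 is a Friday, so Sundays fall on 3, 10, 17, 24, 31; the last is March 31.
1 October 2030 is a Tuesday, so the first Friday is October 4.
At the standard offset (UTC−08:30), 11:30 UTC − 8h30m = 03:00 Casund Prefecture standard time.
The standard-time date in Casund Prefecture, 28 March 2030, does not fall between 31 March and 4 October, so daylight saving is not in effect and Casund Prefecture is at UTC−08:30.
11:30 UTC − 8h30m = 03:00 Casund Prefecture.

03:00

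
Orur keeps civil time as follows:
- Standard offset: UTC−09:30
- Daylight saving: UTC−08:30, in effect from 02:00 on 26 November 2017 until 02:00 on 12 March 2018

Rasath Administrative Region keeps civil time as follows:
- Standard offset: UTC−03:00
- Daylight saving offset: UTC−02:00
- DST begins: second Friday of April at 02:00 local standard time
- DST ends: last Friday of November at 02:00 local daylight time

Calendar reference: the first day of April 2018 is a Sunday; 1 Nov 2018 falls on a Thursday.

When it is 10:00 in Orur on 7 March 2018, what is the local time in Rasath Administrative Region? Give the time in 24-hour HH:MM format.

15:30

Daylight saving runs 26 November 2017 – 12 March 2018; 7 March 2018 is inside that window, so Orur is at UTC−08:30.
10:00 Orur + 8h30m = 18:30 UTC.
1 April 2018 is a Sunday, so the first Friday is April 6 and the second is April 13.
1 November 2018 is a Thursday, so Fridays fall on 2, 9, 16, 23, 30; the last is November 30.
At the standard offset (UTC−03:00), 18:30 UTC − 3h = 15:30 Rasath Administrative Region standard time.
The standard-time date in Rasath Administrative Region, 7 March 2018, is outside the daylight-saving period (13 April – 30 November), so Rasath Administrative Region is on standard time, UTC−03:00.
18:30 UTC − 3h = 15:30 Rasath Administrative Region.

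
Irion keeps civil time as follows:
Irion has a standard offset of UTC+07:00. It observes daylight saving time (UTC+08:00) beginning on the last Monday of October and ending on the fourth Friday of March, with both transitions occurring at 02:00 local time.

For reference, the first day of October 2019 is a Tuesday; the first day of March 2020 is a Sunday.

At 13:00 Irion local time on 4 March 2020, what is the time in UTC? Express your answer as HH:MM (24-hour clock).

1 October 2019 is a Tuesday, so Mondays fall on 7, 14, 21, 28; the last is October 28.
1 March 2020 is a Sunday, so the first Friday is March 6 and the fourth is March 27.
Daylight saving runs 28 October 2019 – 27 March 2020; 4 March 2020 is inside that window, so Irion is at UTC+08:00.
13:00 local − 8h = 05:00 UTC.

05:00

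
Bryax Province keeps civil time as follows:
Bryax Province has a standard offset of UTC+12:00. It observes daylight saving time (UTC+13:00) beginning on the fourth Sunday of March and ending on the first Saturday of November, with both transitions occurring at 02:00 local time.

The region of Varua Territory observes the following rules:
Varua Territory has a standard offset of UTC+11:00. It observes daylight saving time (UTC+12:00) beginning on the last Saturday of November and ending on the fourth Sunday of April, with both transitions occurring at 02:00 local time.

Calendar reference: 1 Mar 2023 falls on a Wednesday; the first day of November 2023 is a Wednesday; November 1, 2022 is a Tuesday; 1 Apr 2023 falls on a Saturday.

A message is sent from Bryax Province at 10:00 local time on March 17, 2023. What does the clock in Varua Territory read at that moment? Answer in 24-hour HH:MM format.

10:00

1 March 2023 is a Wednesday, so the first Sunday is March 5 and the fourth is March 26.
1 November 2023 is a Wednesday, so the first Saturday is November 4.
Daylight saving runs 26 March – 4 November; March 17, 2023 is outside that window, so Bryax Province is on standard time at UTC+12:00.
10:00 Bryax Province − 12h = 22:00 UTC (rolling into the previous day, 16 March 2023).
1 November 2022 is a Tuesday, so Saturdays fall on 5, 12, 19, 26; the last is November 26.
1 April 2023 is a Saturday, so the first Sunday is April 2 and the fourth is April 23.
At the standard offset (UTC+11:00), 22:00 UTC + 11h = 09:00 Varua Territory standard time (rolling into the next day, 17 March 2023).
Daylight saving runs 26 November 2022 – 23 April 2023; the standard-time date in Varua Territory, March 17, 2023, is inside that window, so Varua Territory is at UTC+12:00.
22:00 UTC + 12h = 10:00 Varua Territory (rolling into the next day, 17 March 2023).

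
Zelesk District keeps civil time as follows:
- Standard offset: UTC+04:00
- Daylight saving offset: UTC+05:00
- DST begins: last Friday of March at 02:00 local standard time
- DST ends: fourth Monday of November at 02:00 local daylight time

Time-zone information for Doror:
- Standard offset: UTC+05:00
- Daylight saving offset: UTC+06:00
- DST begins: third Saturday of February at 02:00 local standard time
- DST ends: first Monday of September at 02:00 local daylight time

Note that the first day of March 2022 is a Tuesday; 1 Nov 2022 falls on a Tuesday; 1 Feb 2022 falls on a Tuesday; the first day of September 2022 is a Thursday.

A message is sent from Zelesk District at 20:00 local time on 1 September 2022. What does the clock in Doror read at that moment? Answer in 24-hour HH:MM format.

1 March 2022 is a Tuesday, so Fridays fall on 4, 11, 18, 25; the last is March 25.
1 November 2022 is a Tuesday, so the first Monday is November 7 and the fourth is November 28.
1 September 2022 lies within the daylight-saving period (25 March – 28 November), so Zelesk District is on daylight time, UTC+05:00.
20:00 Zelesk District − 5h = 15:00 UTC.
1 February 2022 is a Tuesday, so the first Saturday is February 5 and the third is February 19.
1 September 2022 is a Thursday, so the first Monday is September 5.
At the standard offset (UTC+05:00), 15:00 UTC + 5h = 20:00 Doror standard time.
The standard-time date in Doror, 1 September 2022, lies within the daylight-saving period (19 February – 5 September), so Doror is on daylight time, UTC+06:00.
15:00 UTC + 6h = 21:00 Doror.

21:00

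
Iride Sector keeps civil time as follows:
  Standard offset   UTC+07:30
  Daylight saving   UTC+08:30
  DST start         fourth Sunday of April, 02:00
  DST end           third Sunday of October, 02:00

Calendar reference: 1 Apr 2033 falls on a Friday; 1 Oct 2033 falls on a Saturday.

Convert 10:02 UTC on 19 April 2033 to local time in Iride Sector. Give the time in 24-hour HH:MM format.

1 April 2033 is a Friday, so the first Sunday is April 3 and the fourth is April 24.
1 October 2033 is a Saturday, so the first Sunday is October 2 and the third is October 16.
At the standard offset (UTC+07:30), 10:02 UTC + 7h30m = 17:32 Iride Sector standard time.
Daylight saving runs 24 April – 16 October; the standard-time date in Iride Sector, 19 April 2033, is outside that window, so Iride Sector is on standard time at UTC+07:30.
10:02 UTC + 7h30m = 17:32 local.

17:32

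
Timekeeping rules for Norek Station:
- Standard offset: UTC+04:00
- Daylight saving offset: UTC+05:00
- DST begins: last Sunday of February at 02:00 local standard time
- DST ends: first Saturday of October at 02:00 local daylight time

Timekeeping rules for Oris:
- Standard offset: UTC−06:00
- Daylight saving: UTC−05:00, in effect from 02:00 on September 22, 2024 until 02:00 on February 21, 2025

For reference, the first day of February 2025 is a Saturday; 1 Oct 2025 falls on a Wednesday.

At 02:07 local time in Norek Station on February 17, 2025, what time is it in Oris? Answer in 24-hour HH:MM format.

17:07

1 February 2025 is a Saturday, so Sundays fall on 2, 9, 16, 23; the last is February 23.
1 October 2025 is a Wednesday, so the first Saturday is October 4.
February 17, 2025 does not fall between 23 February and 4 October, so daylight saving is not in effect and Norek Station is at UTC+04:00.
02:07 Norek Station − 4h = 22:07 UTC (rolling into the previous day, 16 February 2025).
At the standard offset (UTC−06:00), 22:07 UTC − 6h = 16:07 Oris standard time.
The standard-time date in Oris, February 16, 2025, lies within the daylight-saving period (22 September 2024 – 21 February 2025), so Oris is on daylight time, UTC−05:00.
22:07 UTC − 5h = 17:07 Oris.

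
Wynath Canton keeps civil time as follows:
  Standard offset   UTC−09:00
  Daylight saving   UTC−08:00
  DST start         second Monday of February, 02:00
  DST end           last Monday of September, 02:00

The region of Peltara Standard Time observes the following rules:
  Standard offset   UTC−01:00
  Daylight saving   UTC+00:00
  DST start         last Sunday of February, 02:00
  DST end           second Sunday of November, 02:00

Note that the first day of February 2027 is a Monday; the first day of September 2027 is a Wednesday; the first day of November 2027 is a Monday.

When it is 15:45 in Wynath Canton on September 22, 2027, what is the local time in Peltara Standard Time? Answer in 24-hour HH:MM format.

23:45

1 February 2027 is a Monday, so the first Monday is February 1 and the second is February 8.
1 September 2027 is a Wednesday, so Mondays fall on 6, 13, 20, 27; the last is September 27.
September 22, 2027 lies within the daylight-saving period (8 February – 27 September), so Wynath Canton is on daylight time, UTC−08:00.
15:45 Wynath Canton + 8h = 23:45 UTC.
1 February 2027 is a Monday, so Sundays fall on 7, 14, 21, 28; the last is February 28.
1 November 2027 is a Monday, so the first Sunday is November 7 and the second is November 14.
At the standard offset (UTC−01:00), 23:45 UTC − 1h = 22:45 Peltara Standard Time standard time.
The standard-time date in Peltara Standard Time, September 22, 2027, lies within the daylight-saving period (28 February – 14 November), so Peltara Standard Time is on daylight time, UTC+00:00.
23:45 UTC + 0h = 23:45 Peltara Standard Time.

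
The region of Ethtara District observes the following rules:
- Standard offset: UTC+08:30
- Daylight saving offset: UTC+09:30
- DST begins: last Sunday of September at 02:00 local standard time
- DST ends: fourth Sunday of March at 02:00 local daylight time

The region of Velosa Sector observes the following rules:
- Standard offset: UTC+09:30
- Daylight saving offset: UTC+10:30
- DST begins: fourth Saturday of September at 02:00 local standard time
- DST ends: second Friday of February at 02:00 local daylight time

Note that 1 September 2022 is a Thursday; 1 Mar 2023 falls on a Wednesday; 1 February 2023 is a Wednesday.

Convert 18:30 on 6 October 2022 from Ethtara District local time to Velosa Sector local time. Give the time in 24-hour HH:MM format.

1 September 2022 is a Thursday, so Sundays fall on 4, 11, 18, 25; the last is September 25.
1 March 2023 is a Wednesday, so the first Sunday is March 5 and the fourth is March 26.
6 October 2022 lies within the daylight-saving period (25 September 2022 – 26 March 2023), so Ethtara District is on daylight time, UTC+09:30.
18:30 Ethtara District − 9h30m = 09:00 UTC.
1 September 2022 is a Thursday, so the first Saturday is September 3 and the fourth is September 24.
1 February 2023 is a Wednesday, so the first Friday is February 3 and the second is February 10.
At the standard offset (UTC+09:30), 09:00 UTC + 9h30m = 18:30 Velosa Sector standard time.
Daylight saving runs 24 September 2022 – 10 February 2023; the standard-time date in Velosa Sector, 6 October 2022, is inside that window, so Velosa Sector is at UTC+10:30.
09:00 UTC + 10h30m = 19:30 Velosa Sector.

19:30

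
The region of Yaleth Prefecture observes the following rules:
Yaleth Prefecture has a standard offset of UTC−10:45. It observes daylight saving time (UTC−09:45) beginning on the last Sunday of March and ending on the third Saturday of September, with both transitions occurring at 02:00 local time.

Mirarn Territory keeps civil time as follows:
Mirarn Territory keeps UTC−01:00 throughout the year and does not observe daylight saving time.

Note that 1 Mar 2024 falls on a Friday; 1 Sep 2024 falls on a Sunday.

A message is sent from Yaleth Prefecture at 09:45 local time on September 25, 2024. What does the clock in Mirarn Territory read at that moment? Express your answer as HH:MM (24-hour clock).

1 March 2024 is a Friday, so Sundays fall on 3, 10, 17, 24, 31; the last is March 31.
1 September 2024 is a Sunday, so the first Saturday is September 7 and the third is September 21.
Daylight saving runs 31 March – 21 September; September 25, 2024 is outside that window, so Yaleth Prefecture is on standard time at UTC−10:45.
09:45 Yaleth Prefecture + 10h45m = 20:30 UTC.
Mirarn Territory stays on UTC−01:00 all year.
20:30 UTC − 1h = 19:30 Mirarn Territory.

19:30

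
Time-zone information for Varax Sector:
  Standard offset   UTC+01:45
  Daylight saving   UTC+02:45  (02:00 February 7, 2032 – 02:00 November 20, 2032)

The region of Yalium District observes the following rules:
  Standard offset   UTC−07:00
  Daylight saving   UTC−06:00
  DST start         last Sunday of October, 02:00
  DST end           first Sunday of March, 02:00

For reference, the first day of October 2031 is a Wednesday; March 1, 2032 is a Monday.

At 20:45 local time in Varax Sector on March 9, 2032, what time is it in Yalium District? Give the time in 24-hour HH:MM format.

11:00

March 9, 2032 falls between 7 February and 20 November, so daylight saving is in effect and Varax Sector is at UTC+02:45.
20:45 Varax Sector − 2h45m = 18:00 UTC.
1 October 2031 is a Wednesday, so Sundays fall on 5, 12, 19, 26; the last is October 26.
1 March 2032 is a Monday, so the first Sunday is March 7.
At the standard offset (UTC−07:00), 18:00 UTC − 7h = 11:00 Yalium District standard time.
The standard-time date in Yalium District, March 9, 2032, does not fall between 26 October 2031 and 7 March 2032, so daylight saving is not in effect and Yalium District is at UTC−07:00.
18:00 UTC − 7h = 11:00 Yalium District.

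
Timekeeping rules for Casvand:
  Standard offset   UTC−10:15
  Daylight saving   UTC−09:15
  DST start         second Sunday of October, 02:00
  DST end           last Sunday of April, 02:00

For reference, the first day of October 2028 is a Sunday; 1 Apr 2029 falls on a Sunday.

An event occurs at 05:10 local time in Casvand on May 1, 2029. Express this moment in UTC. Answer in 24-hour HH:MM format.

15:25

1 October 2028 is a Sunday, so the first Sunday is October 1 and the second is October 8.
1 April 2029 is a Sunday, so Sundays fall on 1, 8, 15, 22, 29; the last is April 29.
May 1, 2029 is outside the daylight-saving period (8 October 2028 – 29 April 2029), so Casvand is on standard time, UTC−10:15.
05:10 local + 10h15m = 15:25 UTC.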